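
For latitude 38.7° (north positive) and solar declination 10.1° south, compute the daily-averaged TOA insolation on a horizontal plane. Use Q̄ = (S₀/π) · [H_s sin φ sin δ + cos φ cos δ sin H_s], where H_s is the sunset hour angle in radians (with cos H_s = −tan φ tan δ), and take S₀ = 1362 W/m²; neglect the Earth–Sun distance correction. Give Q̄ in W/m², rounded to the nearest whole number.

262 W/m²

cos H_s = −tan(38.7°) · tan(-10.1°) = 0.1427, so H_s = arccos(0.1427) = 81.80°. In radians, H_s = 1.4277.
H_s sin φ sin δ = 1.4277 × 0.6252 × -0.1754 = -0.1566.
cos φ cos δ sin H_s = 0.7804 × 0.9845 × 0.9898 = 0.7605.
Q̄ = (1362/π) × (-0.1566 + 0.7605) = 433.54 × 0.6039 = 261.81 W/m².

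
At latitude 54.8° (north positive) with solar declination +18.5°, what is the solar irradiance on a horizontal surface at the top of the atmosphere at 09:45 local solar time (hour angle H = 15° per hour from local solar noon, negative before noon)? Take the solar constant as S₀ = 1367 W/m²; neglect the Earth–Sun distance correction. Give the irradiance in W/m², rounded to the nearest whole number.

976 W/m²

Hour angle H = 15° × (9.75 − 12) = -33.75°.
With φ = 54.8°, δ = 18.5°, H = -33.75°: sin φ sin δ = 0.2593, cos φ cos δ cos H = 0.4545, so cos θ_z = 0.7138.
Top-of-atmosphere irradiance = S₀ cos θ_z = 1367 × 0.7138 = 975.76 W/m².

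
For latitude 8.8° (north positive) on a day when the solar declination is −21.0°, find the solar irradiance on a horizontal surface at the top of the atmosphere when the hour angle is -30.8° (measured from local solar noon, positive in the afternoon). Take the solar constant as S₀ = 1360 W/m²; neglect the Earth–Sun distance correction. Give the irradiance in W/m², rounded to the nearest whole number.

cos θ_z = sin(8.8°) sin(-21.0°) + cos(8.8°) cos(-21.0°) cos(-30.80°) = -0.0548 + 0.7925 = 0.7377.
Top-of-atmosphere irradiance = S₀ cos θ_z = 1360 × 0.7377 = 1003.27 W/m².

1003 W/m²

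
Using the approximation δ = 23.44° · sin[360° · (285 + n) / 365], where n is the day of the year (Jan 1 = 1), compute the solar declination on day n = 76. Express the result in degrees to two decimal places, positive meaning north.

-1.61°

360 × (285 + 76) / 365 = 356.055°; sin(356.055°) = -0.0688.
δ = 23.44 × -0.0688 = -1.613° ≈ -1.61°.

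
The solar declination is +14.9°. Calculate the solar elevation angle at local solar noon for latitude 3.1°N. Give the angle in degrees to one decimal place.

78.2°

At local solar noon the hour angle is zero, so the elevation is 90° − |φ − δ| = 90° − |3.1° − (14.9°)| = 90° − 11.8° = 78.2°.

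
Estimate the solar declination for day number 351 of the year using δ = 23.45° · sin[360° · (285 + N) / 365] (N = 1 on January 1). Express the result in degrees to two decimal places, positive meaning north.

360 × (285 + 351) / 365 = 627.288°; sin(627.288°) = -0.9989.
δ = 23.45 × -0.9989 = -23.424° ≈ -23.42°.

-23.42°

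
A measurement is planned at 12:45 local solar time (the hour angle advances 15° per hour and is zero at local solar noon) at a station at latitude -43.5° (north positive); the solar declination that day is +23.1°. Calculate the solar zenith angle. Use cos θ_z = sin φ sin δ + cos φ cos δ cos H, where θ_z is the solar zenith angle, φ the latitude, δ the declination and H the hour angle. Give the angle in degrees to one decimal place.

Hour angle H = 15° × (12.75 − 12) = 11.25°.
cos θ_z = sin(-43.5°) sin(23.1°) + cos(-43.5°) cos(23.1°) cos(11.25°) = -0.2701 + 0.6544 = 0.3843.
θ_z = arccos(0.3843) = 67.40°.

67.4°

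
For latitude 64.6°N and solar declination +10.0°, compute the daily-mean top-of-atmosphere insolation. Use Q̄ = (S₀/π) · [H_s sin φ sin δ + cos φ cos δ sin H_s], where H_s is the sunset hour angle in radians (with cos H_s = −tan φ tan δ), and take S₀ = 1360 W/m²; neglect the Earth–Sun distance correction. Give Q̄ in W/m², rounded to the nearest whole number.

The sunset hour angle satisfies cos H_s = −tan φ tan δ = -0.3713, giving H_s = 111.80°. In radians, H_s = 1.9513.
H_s sin φ sin δ = 1.9513 × 0.9033 × 0.1736 = 0.3060.
cos φ cos δ sin H_s = 0.4289 × 0.9848 × 0.9285 = 0.3922.
Q̄ = (1360/π) × (0.3060 + 0.3922) = 432.90 × 0.6982 = 302.25 W/m².

302 W/m²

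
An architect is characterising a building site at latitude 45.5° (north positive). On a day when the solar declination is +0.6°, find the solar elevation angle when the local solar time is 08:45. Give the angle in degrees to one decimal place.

Hour angle H = 15° × (8.75 − 12) = -48.75°.
cos θ_z = sin φ sin δ + cos φ cos δ cos H = (0.7133)(0.0105) + (0.7009)(0.9999)(0.6593) = 0.4695.
θ_z = arccos(0.4695) = 62.00°, so the elevation is 90° − 62.00° = 28.00°.

28.0°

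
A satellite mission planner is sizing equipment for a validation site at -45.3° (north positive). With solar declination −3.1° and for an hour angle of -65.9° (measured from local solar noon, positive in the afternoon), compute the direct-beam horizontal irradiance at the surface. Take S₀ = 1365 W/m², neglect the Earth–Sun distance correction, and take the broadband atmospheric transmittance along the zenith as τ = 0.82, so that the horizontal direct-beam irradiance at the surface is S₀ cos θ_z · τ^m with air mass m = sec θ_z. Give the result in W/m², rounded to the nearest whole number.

241 W/m²

cos θ_z = sin φ sin δ + cos φ cos δ cos H = (-0.7108)(-0.0541) + (0.7034)(0.9985)(0.4083) = 0.3252.
Air mass m = 1/cos θ_z = 1/0.3252 = 3.075; τ^m = 0.82^3.075 = 0.5432.
Surface direct beam = 1365 × 0.3252 × 0.5432 = 241.13 W/m².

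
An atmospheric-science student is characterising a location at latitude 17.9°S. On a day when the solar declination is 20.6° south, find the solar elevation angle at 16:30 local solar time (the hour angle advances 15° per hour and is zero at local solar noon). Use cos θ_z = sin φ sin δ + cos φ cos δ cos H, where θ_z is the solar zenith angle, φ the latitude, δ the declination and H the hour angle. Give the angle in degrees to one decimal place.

26.7°

Hour angle H = 15° × (16.5 − 12) = 67.50°.
With φ = -17.9°, δ = -20.6°, H = 67.50°: sin φ sin δ = 0.1081, cos φ cos δ cos H = 0.3409, so cos θ_z = 0.4490.
θ_z = arccos(0.4490) = 63.32°, so the elevation is 90° − 63.32° = 26.68°.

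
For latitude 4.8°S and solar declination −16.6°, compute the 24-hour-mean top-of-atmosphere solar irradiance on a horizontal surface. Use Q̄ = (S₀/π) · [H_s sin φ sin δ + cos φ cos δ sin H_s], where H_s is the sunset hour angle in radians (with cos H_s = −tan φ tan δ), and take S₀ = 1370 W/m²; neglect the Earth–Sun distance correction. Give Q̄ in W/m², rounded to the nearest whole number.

433 W/m²

−tan φ tan δ = −(-0.0840)(-0.2981) = -0.0250; H_s = arccos(-0.0250) = 91.43°. In radians, H_s = 1.5958.
H_s sin φ sin δ = 1.5958 × -0.0837 × -0.2857 = 0.0382.
cos φ cos δ sin H_s = 0.9965 × 0.9583 × 0.9997 = 0.9547.
Q̄ = (1370/π) × (0.0382 + 0.9547) = 436.08 × 0.9929 = 432.98 W/m².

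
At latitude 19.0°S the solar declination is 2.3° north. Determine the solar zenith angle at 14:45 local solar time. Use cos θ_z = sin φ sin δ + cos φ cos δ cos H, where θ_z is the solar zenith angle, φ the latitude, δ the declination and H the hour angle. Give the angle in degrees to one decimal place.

Hour angle H = 15° × (14.75 − 12) = 41.25°.
With φ = -19.0°, δ = 2.3°, H = 41.25°: sin φ sin δ = -0.0131, cos φ cos δ cos H = 0.7103, so cos θ_z = 0.6972.
θ_z = arccos(0.6972) = 45.80°.

45.8°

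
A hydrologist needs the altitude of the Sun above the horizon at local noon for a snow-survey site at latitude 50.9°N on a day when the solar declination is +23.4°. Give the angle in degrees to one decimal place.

At local solar noon the hour angle is zero, so the elevation is 90° − |φ − δ| = 90° − |50.9° − (23.4°)| = 90° − 27.5° = 62.5°.

62.5°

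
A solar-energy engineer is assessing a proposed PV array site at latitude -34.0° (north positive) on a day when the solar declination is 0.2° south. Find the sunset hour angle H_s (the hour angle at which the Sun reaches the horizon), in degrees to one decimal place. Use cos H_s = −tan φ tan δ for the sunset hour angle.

90.1°

The sunset hour angle satisfies cos H_s = −tan φ tan δ = -0.0024, giving H_s = 90.14°.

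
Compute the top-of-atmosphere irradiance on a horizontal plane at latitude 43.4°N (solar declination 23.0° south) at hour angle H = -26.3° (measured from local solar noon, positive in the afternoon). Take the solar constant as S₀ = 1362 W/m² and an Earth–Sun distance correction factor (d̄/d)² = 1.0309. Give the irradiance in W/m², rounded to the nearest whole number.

465 W/m²

cos θ_z = sin φ sin δ + cos φ cos δ cos H = (0.6871)(-0.3907) + (0.7266)(0.9205)(0.8965) = 0.3312.
Top-of-atmosphere irradiance = S₀ (d̄/d)² cos θ_z = 1362 × 1.0309 × 0.3312 = 465.03 W/m².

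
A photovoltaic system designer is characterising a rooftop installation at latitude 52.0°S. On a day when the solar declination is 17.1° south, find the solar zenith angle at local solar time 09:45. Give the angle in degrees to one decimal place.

Hour angle H = 15° × (9.75 − 12) = -33.75°.
cos θ_z = sin φ sin δ + cos φ cos δ cos H = (-0.7880)(-0.2940) + (0.6157)(0.9558)(0.8315) = 0.7210.
θ_z = arccos(0.7210) = 43.86°.

43.9°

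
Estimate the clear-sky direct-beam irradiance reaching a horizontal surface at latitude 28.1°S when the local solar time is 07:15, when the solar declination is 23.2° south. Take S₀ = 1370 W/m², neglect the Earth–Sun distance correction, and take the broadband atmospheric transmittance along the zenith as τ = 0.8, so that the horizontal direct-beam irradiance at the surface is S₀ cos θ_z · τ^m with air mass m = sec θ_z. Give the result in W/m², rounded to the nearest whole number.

Hour angle H = 15° × (7.25 − 12) = -71.25°.
With φ = -28.1°, δ = -23.2°, H = -71.25°: sin φ sin δ = 0.1856, cos φ cos δ cos H = 0.2606, so cos θ_z = 0.4462.
Air mass m = 1/cos θ_z = 1/0.4462 = 2.241; τ^m = 0.8^2.241 = 0.6065.
Surface direct beam = 1370 × 0.4462 × 0.6065 = 370.75 W/m².

371 W/m²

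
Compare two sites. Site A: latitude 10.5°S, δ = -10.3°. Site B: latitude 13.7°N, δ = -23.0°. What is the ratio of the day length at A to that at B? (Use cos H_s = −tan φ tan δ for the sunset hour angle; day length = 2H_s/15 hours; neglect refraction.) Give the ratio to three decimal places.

A: H_s = arccos(−tan -10.5° · tan -10.3°) = 91.93°, so 2H_s/15 = 12.2573 h.
B: H_s = arccos(−tan 13.7° · tan -23.0°) = 84.06°, so 2H_s/15 = 11.2080 h.
Ratio A/B = 12.2573 / 11.2080 = 1.0936.

1.094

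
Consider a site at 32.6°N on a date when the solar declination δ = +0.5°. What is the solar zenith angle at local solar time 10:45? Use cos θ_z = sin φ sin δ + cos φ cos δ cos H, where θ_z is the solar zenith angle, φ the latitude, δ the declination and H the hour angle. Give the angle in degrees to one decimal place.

36.6°

Hour angle H = 15° × (10.75 − 12) = -18.75°.
With φ = 32.6°, δ = 0.5°, H = -18.75°: sin φ sin δ = 0.0047, cos φ cos δ cos H = 0.7977, so cos θ_z = 0.8024.
θ_z = arccos(0.8024) = 36.64°.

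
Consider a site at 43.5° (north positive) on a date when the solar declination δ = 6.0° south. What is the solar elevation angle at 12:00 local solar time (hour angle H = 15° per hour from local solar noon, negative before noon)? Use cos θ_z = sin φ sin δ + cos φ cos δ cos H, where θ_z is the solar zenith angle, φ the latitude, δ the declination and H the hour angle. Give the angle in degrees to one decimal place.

Hour angle H = 15° × (12 − 12) = 0.00°.
cos θ_z = sin φ sin δ + cos φ cos δ cos H = (0.6884)(-0.1045) + (0.7254)(0.9945)(1.0000) = 0.6495.
θ_z = arccos(0.6495) = 49.50°, so the elevation is 90° − 49.50° = 40.50°.

40.5°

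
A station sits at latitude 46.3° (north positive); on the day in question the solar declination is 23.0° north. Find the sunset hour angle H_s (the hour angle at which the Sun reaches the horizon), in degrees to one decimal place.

116.4°

−tan φ tan δ = −(1.0464)(0.4245) = -0.4442; H_s = arccos(-0.4442) = 116.37°.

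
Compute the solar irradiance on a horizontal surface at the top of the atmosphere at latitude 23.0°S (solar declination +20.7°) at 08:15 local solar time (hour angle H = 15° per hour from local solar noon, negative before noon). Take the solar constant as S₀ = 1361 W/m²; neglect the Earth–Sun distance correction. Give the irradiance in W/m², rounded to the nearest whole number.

Hour angle H = 15° × (8.25 − 12) = -56.25°.
With φ = -23.0°, δ = 20.7°, H = -56.25°: sin φ sin δ = -0.1381, cos φ cos δ cos H = 0.4784, so cos θ_z = 0.3403.
Top-of-atmosphere irradiance = S₀ cos θ_z = 1361 × 0.3403 = 463.15 W/m².

463 W/m²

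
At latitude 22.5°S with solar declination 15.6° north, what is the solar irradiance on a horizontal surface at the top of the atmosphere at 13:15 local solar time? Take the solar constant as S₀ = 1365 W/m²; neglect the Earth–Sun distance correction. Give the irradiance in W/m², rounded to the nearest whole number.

Hour angle H = 15° × (13.25 − 12) = 18.75°.
With φ = -22.5°, δ = 15.6°, H = 18.75°: sin φ sin δ = -0.1029, cos φ cos δ cos H = 0.8426, so cos θ_z = 0.7397.
Top-of-atmosphere irradiance = S₀ cos θ_z = 1365 × 0.7397 = 1009.69 W/m².

1010 W/m²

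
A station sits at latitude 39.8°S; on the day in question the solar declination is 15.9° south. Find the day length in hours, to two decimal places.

13.83 hours

The sunset hour angle satisfies cos H_s = −tan φ tan δ = -0.2373, giving H_s = 103.73°.
Day length = 2 H_s / 15° h⁻¹ = 207.46° / 15 = 13.831 h.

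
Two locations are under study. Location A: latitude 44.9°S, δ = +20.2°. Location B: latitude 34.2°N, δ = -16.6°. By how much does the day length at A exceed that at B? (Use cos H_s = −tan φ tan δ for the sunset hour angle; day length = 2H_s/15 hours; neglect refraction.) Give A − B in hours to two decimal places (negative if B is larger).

A: H_s = arccos(−tan -44.9° · tan 20.2°) = 68.49°, so 2H_s/15 = 9.1320 h.
B: H_s = arccos(−tan 34.2° · tan -16.6°) = 78.31°, so 2H_s/15 = 10.4413 h.
A − B = 9.1320 − 10.4413 = -1.3093 h.

-1.31 h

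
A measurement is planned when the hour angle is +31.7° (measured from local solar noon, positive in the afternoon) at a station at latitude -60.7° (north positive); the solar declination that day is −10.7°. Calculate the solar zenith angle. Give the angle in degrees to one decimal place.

55.2°

cos θ_z = sin φ sin δ + cos φ cos δ cos H = (-0.8721)(-0.1857) + (0.4894)(0.9826)(0.8508) = 0.5711.
θ_z = arccos(0.5711) = 55.17°.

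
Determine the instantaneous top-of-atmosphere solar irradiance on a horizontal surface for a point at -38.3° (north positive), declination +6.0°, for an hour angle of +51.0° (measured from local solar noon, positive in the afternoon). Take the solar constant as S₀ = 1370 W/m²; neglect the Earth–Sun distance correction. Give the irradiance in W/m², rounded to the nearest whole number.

cos θ_z = sin φ sin δ + cos φ cos δ cos H = (-0.6198)(0.1045) + (0.7848)(0.9945)(0.6293) = 0.4264.
Top-of-atmosphere irradiance = S₀ cos θ_z = 1370 × 0.4264 = 584.17 W/m².

584 W/m²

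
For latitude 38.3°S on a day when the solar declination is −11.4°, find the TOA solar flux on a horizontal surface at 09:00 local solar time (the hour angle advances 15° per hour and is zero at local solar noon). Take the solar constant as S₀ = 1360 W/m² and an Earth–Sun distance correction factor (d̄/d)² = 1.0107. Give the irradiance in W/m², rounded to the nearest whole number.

916 W/m²

Hour angle H = 15° × (9 − 12) = -45.00°.
cos θ_z = sin(-38.3°) sin(-11.4°) + cos(-38.3°) cos(-11.4°) cos(-45.00°) = 0.1225 + 0.5440 = 0.6665.
Top-of-atmosphere irradiance = S₀ (d̄/d)² cos θ_z = 1360 × 1.0107 × 0.6665 = 916.14 W/m².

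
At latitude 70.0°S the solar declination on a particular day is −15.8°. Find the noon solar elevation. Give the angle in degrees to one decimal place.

35.8°

At local solar noon the hour angle is zero, so the elevation is 90° − |φ − δ| = 90° − |-70.0° − (-15.8°)| = 90° − 54.2° = 35.8°.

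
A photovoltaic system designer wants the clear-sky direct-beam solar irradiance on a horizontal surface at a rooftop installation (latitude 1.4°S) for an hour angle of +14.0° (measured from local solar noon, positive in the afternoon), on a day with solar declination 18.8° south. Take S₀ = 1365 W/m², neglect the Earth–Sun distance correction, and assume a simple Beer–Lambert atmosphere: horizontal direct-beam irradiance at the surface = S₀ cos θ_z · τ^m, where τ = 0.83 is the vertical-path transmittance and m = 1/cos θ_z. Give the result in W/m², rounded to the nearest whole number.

With φ = -1.4°, δ = -18.8°, H = 14.00°: sin φ sin δ = 0.0079, cos φ cos δ cos H = 0.9183, so cos θ_z = 0.9262.
Air mass m = 1/cos θ_z = 1/0.9262 = 1.080; τ^m = 0.83^1.080 = 0.8177.
Surface direct beam = 1365 × 0.9262 × 0.8177 = 1033.79 W/m².

1034 W/m²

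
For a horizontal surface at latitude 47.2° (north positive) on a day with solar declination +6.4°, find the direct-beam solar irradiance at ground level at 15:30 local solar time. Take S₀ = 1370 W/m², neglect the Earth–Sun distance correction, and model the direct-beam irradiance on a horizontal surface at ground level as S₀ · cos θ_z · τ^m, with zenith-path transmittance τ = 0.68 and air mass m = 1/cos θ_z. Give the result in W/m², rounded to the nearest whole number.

309 W/m²

Hour angle H = 15° × (15.5 − 12) = 52.50°.
cos θ_z = sin(47.2°) sin(6.4°) + cos(47.2°) cos(6.4°) cos(52.50°) = 0.0818 + 0.4110 = 0.4928.
Air mass m = 1/cos θ_z = 1/0.4928 = 2.029; τ^m = 0.68^2.029 = 0.4573.
Surface direct beam = 1370 × 0.4928 × 0.4573 = 308.74 W/m².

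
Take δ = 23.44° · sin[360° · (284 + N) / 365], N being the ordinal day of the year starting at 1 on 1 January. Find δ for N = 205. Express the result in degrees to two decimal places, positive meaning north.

+19.81°

360 × (284 + 205) / 365 = 482.301°; sin(482.301°) = 0.8453.
δ = 23.44 × 0.8453 = 19.814° ≈ +19.81°.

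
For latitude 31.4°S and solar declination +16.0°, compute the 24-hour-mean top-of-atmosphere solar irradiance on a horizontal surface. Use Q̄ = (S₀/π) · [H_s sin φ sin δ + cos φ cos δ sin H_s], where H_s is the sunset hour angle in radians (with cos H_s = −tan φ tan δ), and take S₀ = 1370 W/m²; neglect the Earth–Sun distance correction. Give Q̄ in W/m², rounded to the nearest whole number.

−tan φ tan δ = −(-0.6104)(0.2867) = 0.1750; H_s = arccos(0.1750) = 79.92°. In radians, H_s = 1.3949.
H_s sin φ sin δ = 1.3949 × -0.5210 × 0.2756 = -0.2003.
cos φ cos δ sin H_s = 0.8536 × 0.9613 × 0.9846 = 0.8079.
Q̄ = (1370/π) × (-0.2003 + 0.8079) = 436.08 × 0.6076 = 264.96 W/m².

265 W/m²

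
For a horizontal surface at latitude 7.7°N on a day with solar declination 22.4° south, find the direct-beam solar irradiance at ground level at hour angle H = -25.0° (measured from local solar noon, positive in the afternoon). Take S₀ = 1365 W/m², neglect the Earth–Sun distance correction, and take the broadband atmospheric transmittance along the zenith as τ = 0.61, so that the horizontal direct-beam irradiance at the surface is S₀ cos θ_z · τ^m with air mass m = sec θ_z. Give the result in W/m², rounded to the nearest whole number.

564 W/m²

cos θ_z = sin(7.7°) sin(-22.4°) + cos(7.7°) cos(-22.4°) cos(-25.00°) = -0.0511 + 0.8304 = 0.7793.
Air mass m = 1/cos θ_z = 1/0.7793 = 1.283; τ^m = 0.61^1.283 = 0.5304.
Surface direct beam = 1365 × 0.7793 × 0.5304 = 564.21 W/m².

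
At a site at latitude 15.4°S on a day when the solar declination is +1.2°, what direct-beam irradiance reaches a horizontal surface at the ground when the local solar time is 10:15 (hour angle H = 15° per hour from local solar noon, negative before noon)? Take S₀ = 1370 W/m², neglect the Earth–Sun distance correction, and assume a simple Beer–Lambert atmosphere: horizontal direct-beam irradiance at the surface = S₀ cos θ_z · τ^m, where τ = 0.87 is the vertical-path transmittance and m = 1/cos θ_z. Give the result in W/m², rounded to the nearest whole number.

1001 W/m²

Hour angle H = 15° × (10.25 − 12) = -26.25°.
cos θ_z = sin(-15.4°) sin(1.2°) + cos(-15.4°) cos(1.2°) cos(-26.25°) = -0.0056 + 0.8645 = 0.8589.
Air mass m = 1/cos θ_z = 1/0.8589 = 1.164; τ^m = 0.87^1.164 = 0.8504.
Surface direct beam = 1370 × 0.8589 × 0.8504 = 1000.66 W/m².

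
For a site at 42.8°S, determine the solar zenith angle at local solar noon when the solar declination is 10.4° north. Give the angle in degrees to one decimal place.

At local solar noon the hour angle is zero, so the zenith angle is |φ − δ| = |-42.8° − (10.4°)| = 53.2°.

53.2°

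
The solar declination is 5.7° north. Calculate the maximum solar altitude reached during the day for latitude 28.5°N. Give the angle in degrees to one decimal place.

67.2°

At local solar noon the hour angle is zero, so the elevation is 90° − |φ − δ| = 90° − |28.5° − (5.7°)| = 90° − 22.8° = 67.2°.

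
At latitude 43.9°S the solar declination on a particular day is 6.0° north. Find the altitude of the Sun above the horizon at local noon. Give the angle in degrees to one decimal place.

At local solar noon the hour angle is zero, so the elevation is 90° − |φ − δ| = 90° − |-43.9° − (6.0°)| = 90° − 49.9° = 40.1°.

40.1°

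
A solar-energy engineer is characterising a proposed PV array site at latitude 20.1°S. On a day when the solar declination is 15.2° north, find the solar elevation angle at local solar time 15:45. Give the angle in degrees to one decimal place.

24.4°

Hour angle H = 15° × (15.75 − 12) = 56.25°.
cos θ_z = sin φ sin δ + cos φ cos δ cos H = (-0.3437)(0.2622) + (0.9391)(0.9650)(0.5556) = 0.4134.
θ_z = arccos(0.4134) = 65.58°, so the elevation is 90° − 65.58° = 24.42°.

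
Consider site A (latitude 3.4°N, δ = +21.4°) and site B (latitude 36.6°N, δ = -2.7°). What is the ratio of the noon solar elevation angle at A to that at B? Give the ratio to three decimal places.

1.420

A: 90° − |3.4 − (21.4)| = 72.00°.
B: 90° − |36.6 − (-2.7)| = 50.70°.
Ratio A/B = 72.0000 / 50.7000 = 1.4201.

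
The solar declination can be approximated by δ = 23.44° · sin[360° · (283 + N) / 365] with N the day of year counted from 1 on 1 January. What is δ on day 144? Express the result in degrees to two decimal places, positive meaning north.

+20.53°

360 × (283 + 144) / 365 = 421.151°; sin(421.151°) = 0.8759.
δ = 23.44 × 0.8759 = 20.531° ≈ +20.53°.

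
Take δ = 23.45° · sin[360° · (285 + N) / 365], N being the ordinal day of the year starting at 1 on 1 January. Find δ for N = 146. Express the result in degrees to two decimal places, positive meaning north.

360 × (285 + 146) / 365 = 425.096°; sin(425.096°) = 0.9070.
δ = 23.45 × 0.9070 = 21.269° ≈ +21.27°.

+21.27°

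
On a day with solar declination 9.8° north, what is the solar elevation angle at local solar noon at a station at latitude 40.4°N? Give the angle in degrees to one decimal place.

59.4°

At local solar noon the hour angle is zero, so the elevation is 90° − |φ − δ| = 90° − |40.4° − (9.8°)| = 90° − 30.6° = 59.4°.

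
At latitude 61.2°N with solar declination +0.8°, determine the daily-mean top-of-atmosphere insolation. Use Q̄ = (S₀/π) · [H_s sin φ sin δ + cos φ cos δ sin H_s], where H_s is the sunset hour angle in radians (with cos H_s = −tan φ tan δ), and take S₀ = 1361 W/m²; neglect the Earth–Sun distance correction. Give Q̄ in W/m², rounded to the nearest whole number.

−tan φ tan δ = −(1.8190)(0.0140) = -0.0255; H_s = arccos(-0.0255) = 91.46°. In radians, H_s = 1.5963.
H_s sin φ sin δ = 1.5963 × 0.8763 × 0.0140 = 0.0196.
cos φ cos δ sin H_s = 0.4818 × 0.9999 × 0.9997 = 0.4816.
Q̄ = (1361/π) × (0.0196 + 0.4816) = 433.22 × 0.5012 = 217.13 W/m².

217 W/m²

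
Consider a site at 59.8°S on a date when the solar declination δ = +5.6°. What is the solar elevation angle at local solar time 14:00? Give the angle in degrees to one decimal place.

Hour angle H = 15° × (14 − 12) = 30.00°.
cos θ_z = sin(-59.8°) sin(5.6°) + cos(-59.8°) cos(5.6°) cos(30.00°) = -0.0843 + 0.4335 = 0.3492.
θ_z = arccos(0.3492) = 69.56°, so the elevation is 90° − 69.56° = 20.44°.

20.4°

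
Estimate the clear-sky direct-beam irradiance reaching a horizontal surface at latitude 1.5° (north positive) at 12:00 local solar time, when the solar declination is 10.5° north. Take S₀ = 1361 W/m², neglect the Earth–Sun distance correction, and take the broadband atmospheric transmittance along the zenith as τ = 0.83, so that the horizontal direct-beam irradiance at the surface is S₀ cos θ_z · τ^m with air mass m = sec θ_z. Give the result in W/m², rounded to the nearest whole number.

1113 W/m²

Hour angle H = 15° × (12 − 12) = 0.00°.
With φ = 1.5°, δ = 10.5°, H = 0.00°: sin φ sin δ = 0.0048, cos φ cos δ cos H = 0.9829, so cos θ_z = 0.9877.
Air mass m = 1/cos θ_z = 1/0.9877 = 1.012; τ^m = 0.83^1.012 = 0.8281.
Surface direct beam = 1361 × 0.9877 × 0.8281 = 1113.18 W/m².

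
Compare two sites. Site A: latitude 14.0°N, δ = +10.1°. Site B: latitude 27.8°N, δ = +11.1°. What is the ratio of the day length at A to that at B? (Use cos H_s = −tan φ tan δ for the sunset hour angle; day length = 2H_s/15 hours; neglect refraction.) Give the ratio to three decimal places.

0.965

A: H_s = arccos(−tan 14.0° · tan 10.1°) = 92.55°, so 2H_s/15 = 12.3400 h.
B: H_s = arccos(−tan 27.8° · tan 11.1°) = 95.94°, so 2H_s/15 = 12.7920 h.
Ratio A/B = 12.3400 / 12.7920 = 0.9647.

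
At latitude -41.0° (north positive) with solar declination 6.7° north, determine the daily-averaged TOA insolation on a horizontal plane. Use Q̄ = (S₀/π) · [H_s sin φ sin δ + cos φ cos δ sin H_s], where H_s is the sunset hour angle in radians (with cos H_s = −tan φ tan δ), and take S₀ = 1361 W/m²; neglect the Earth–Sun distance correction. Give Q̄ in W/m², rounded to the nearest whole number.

The sunset hour angle satisfies cos H_s = −tan φ tan δ = 0.1021, giving H_s = 84.14°. In radians, H_s = 1.4685.
H_s sin φ sin δ = 1.4685 × -0.6561 × 0.1167 = -0.1124.
cos φ cos δ sin H_s = 0.7547 × 0.9932 × 0.9948 = 0.7457.
Q̄ = (1361/π) × (-0.1124 + 0.7457) = 433.22 × 0.6333 = 274.36 W/m².

274 W/m²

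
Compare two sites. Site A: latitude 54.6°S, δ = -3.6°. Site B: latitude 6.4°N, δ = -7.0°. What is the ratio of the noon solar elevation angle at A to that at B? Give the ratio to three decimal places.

A: 90° − |-54.6 − (-3.6)| = 39.00°.
B: 90° − |6.4 − (-7.0)| = 76.60°.
Ratio A/B = 39.0000 / 76.6000 = 0.5091.

0.509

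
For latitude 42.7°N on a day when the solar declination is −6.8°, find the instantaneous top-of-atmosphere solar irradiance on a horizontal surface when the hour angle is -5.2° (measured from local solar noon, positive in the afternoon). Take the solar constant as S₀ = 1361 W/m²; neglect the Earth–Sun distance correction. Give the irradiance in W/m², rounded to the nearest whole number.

cos θ_z = sin(42.7°) sin(-6.8°) + cos(42.7°) cos(-6.8°) cos(-5.20°) = -0.0803 + 0.7267 = 0.6464.
Top-of-atmosphere irradiance = S₀ cos θ_z = 1361 × 0.6464 = 879.75 W/m².

880 W/m²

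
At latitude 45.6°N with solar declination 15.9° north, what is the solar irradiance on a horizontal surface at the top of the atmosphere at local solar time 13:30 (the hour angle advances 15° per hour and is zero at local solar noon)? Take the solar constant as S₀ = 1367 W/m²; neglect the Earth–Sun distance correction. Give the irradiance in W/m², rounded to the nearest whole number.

Hour angle H = 15° × (13.5 − 12) = 22.50°.
With φ = 45.6°, δ = 15.9°, H = 22.50°: sin φ sin δ = 0.1957, cos φ cos δ cos H = 0.6217, so cos θ_z = 0.8174.
Top-of-atmosphere irradiance = S₀ cos θ_z = 1367 × 0.8174 = 1117.39 W/m².

1117 W/m²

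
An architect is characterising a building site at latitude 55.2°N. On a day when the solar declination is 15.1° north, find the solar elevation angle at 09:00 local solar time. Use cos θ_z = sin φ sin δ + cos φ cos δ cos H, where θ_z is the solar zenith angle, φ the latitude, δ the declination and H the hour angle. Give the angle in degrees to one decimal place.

37.1°

Hour angle H = 15° × (9 − 12) = -45.00°.
With φ = 55.2°, δ = 15.1°, H = -45.00°: sin φ sin δ = 0.2139, cos φ cos δ cos H = 0.3896, so cos θ_z = 0.6035.
θ_z = arccos(0.6035) = 52.88°, so the elevation is 90° − 52.88° = 37.12°.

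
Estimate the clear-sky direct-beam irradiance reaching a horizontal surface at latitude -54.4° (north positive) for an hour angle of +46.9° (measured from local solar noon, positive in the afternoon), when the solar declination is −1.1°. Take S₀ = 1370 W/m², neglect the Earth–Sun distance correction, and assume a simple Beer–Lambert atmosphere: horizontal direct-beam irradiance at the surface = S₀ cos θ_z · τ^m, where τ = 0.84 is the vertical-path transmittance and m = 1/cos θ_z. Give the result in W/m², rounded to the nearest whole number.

With φ = -54.4°, δ = -1.1°, H = 46.90°: sin φ sin δ = 0.0156, cos φ cos δ cos H = 0.3977, so cos θ_z = 0.4133.
Air mass m = 1/cos θ_z = 1/0.4133 = 2.420; τ^m = 0.84^2.420 = 0.6558.
Surface direct beam = 1370 × 0.4133 × 0.6558 = 371.33 W/m².

371 W/m²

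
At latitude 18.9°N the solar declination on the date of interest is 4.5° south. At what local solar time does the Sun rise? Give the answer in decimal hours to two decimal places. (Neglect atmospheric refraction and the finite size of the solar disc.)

cos H_s = −tan(18.9°) · tan(-4.5°) = 0.0269, so H_s = arccos(0.0269) = 88.46°.
Sunrise is at 12 − H_s/15 = 12 − 5.897 = 6.103 h local solar time.

6.10 h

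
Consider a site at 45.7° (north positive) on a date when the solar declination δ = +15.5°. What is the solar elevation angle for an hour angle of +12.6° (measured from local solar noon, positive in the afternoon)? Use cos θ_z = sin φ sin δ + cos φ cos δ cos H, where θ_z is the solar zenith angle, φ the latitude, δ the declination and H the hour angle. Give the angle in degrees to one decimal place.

58.0°

cos θ_z = sin φ sin δ + cos φ cos δ cos H = (0.7157)(0.2672) + (0.6984)(0.9636)(0.9759) = 0.8480.
θ_z = arccos(0.8480) = 32.01°, so the elevation is 90° − 32.01° = 57.99°.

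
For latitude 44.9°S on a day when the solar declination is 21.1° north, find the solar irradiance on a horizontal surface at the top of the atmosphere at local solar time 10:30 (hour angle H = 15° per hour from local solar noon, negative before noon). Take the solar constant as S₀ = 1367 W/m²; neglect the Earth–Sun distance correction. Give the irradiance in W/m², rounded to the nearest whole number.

Hour angle H = 15° × (10.5 − 12) = -22.50°.
cos θ_z = sin(-44.9°) sin(21.1°) + cos(-44.9°) cos(21.1°) cos(-22.50°) = -0.2541 + 0.6105 = 0.3564.
Top-of-atmosphere irradiance = S₀ cos θ_z = 1367 × 0.3564 = 487.20 W/m².

487 W/m²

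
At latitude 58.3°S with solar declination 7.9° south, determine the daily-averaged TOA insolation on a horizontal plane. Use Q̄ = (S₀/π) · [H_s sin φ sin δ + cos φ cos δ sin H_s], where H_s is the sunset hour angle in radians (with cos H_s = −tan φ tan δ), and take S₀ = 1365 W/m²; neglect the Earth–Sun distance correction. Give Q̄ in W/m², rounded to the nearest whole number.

−tan φ tan δ = −(-1.6191)(-0.1388) = -0.2247; H_s = arccos(-0.2247) = 102.99°. In radians, H_s = 1.7975.
H_s sin φ sin δ = 1.7975 × -0.8508 × -0.1374 = 0.2101.
cos φ cos δ sin H_s = 0.5255 × 0.9905 × 0.9744 = 0.5072.
Q̄ = (1365/π) × (0.2101 + 0.5072) = 434.49 × 0.7173 = 311.66 W/m².

312 W/m²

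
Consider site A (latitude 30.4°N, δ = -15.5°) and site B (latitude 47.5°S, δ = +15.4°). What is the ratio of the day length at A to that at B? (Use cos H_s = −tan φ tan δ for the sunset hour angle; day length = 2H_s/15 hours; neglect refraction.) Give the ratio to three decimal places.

1.112

A: H_s = arccos(−tan 30.4° · tan -15.5°) = 80.64°, so 2H_s/15 = 10.7520 h.
B: H_s = arccos(−tan -47.5° · tan 15.4°) = 72.51°, so 2H_s/15 = 9.6680 h.
Ratio A/B = 10.7520 / 9.6680 = 1.1121.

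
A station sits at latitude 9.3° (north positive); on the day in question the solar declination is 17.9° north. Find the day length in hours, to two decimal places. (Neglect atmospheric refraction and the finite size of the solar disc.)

12.40 hours

The sunset hour angle satisfies cos H_s = −tan φ tan δ = -0.0529, giving H_s = 93.03°.
Day length = 2 H_s / 15° h⁻¹ = 186.06° / 15 = 12.404 h.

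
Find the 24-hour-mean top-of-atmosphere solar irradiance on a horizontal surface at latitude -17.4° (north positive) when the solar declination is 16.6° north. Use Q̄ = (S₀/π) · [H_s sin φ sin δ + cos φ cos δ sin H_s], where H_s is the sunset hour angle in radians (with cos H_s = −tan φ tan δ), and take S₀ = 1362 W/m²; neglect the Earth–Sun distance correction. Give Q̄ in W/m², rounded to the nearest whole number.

340 W/m²

cos H_s = −tan(-17.4°) · tan(16.6°) = 0.0934, so H_s = arccos(0.0934) = 84.64°. In radians, H_s = 1.4772.
H_s sin φ sin δ = 1.4772 × -0.2990 × 0.2857 = -0.1262.
cos φ cos δ sin H_s = 0.9542 × 0.9583 × 0.9956 = 0.9104.
Q̄ = (1362/π) × (-0.1262 + 0.9104) = 433.54 × 0.7842 = 339.98 W/m².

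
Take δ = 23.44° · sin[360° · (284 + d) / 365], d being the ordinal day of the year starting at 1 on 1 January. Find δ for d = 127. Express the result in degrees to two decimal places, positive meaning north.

+16.68°

360 × (284 + 127) / 365 = 405.370°; sin(405.370°) = 0.7117.
δ = 23.44 × 0.7117 = 16.682° ≈ +16.68°.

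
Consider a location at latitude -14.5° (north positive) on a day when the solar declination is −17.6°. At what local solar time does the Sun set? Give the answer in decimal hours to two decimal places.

The sunset hour angle satisfies cos H_s = −tan φ tan δ = -0.0820, giving H_s = 94.70°.
Sunset is at 12 + H_s/15 = 12 + 6.313 = 18.313 h local solar time.

18.31 h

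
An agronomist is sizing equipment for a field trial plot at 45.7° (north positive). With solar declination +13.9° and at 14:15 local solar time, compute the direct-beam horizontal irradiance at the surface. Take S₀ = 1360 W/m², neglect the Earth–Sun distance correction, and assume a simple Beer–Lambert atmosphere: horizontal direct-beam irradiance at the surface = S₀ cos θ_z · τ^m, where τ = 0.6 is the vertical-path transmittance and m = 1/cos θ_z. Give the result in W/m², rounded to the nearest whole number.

500 W/m²

Hour angle H = 15° × (14.25 − 12) = 33.75°.
cos θ_z = sin φ sin δ + cos φ cos δ cos H = (0.7157)(0.2402) + (0.6984)(0.9707)(0.8315) = 0.7356.
Air mass m = 1/cos θ_z = 1/0.7356 = 1.359; τ^m = 0.6^1.359 = 0.4995.
Surface direct beam = 1360 × 0.7356 × 0.4995 = 499.71 W/m².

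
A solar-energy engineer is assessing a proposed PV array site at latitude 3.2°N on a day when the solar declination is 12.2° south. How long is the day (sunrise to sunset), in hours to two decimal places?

cos H_s = −tan(3.2°) · tan(-12.2°) = 0.0121, so H_s = arccos(0.0121) = 89.31°.
Day length = 2 H_s / 15° h⁻¹ = 178.62° / 15 = 11.908 h.

11.91 hours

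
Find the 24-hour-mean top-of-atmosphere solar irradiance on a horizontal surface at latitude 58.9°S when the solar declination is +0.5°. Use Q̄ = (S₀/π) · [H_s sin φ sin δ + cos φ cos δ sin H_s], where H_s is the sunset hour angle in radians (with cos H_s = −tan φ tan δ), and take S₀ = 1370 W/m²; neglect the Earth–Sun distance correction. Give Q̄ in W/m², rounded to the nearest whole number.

220 W/m²

cos H_s = −tan(-58.9°) · tan(0.5°) = 0.0145, so H_s = arccos(0.0145) = 89.17°. In radians, H_s = 1.5563.
H_s sin φ sin δ = 1.5563 × -0.8563 × 0.0087 = -0.0116.
cos φ cos δ sin H_s = 0.5165 × 1.0000 × 0.9999 = 0.5164.
Q̄ = (1370/π) × (-0.0116 + 0.5164) = 436.08 × 0.5048 = 220.13 W/m².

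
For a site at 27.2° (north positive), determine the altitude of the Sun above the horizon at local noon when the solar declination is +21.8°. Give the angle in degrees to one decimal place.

84.6°

At local solar noon the hour angle is zero, so the elevation is 90° − |φ − δ| = 90° − |27.2° − (21.8°)| = 90° − 5.4° = 84.6°.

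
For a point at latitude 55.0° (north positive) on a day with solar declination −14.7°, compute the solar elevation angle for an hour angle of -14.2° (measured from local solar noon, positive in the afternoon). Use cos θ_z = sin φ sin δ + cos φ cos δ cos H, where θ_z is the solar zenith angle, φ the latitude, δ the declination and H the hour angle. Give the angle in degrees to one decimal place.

With φ = 55.0°, δ = -14.7°, H = -14.20°: sin φ sin δ = -0.2079, cos φ cos δ cos H = 0.5379, so cos θ_z = 0.3300.
θ_z = arccos(0.3300) = 70.73°, so the elevation is 90° − 70.73° = 19.27°.

19.3°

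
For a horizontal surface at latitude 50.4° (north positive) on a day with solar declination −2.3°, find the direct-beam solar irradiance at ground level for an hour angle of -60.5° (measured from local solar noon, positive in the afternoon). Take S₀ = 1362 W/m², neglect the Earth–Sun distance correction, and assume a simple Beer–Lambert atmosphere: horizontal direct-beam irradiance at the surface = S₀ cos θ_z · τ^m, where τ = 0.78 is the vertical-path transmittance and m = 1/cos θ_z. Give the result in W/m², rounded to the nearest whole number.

160 W/m²

cos θ_z = sin(50.4°) sin(-2.3°) + cos(50.4°) cos(-2.3°) cos(-60.50°) = -0.0309 + 0.3136 = 0.2827.
Air mass m = 1/cos θ_z = 1/0.2827 = 3.537; τ^m = 0.78^3.537 = 0.4153.
Surface direct beam = 1362 × 0.2827 × 0.4153 = 159.91 W/m².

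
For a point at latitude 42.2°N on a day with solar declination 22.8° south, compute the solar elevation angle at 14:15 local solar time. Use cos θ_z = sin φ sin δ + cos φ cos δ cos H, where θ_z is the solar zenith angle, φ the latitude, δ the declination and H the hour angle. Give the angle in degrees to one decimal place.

Hour angle H = 15° × (14.25 − 12) = 33.75°.
With φ = 42.2°, δ = -22.8°, H = 33.75°: sin φ sin δ = -0.2603, cos φ cos δ cos H = 0.5678, so cos θ_z = 0.3075.
θ_z = arccos(0.3075) = 72.09°, so the elevation is 90° − 72.09° = 17.91°.

17.9°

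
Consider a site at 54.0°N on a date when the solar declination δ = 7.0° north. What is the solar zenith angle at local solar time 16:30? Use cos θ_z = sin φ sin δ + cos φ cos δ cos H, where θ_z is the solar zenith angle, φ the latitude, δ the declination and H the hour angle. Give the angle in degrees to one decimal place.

Hour angle H = 15° × (16.5 − 12) = 67.50°.
cos θ_z = sin(54.0°) sin(7.0°) + cos(54.0°) cos(7.0°) cos(67.50°) = 0.0986 + 0.2233 = 0.3219.
θ_z = arccos(0.3219) = 71.22°.

71.2°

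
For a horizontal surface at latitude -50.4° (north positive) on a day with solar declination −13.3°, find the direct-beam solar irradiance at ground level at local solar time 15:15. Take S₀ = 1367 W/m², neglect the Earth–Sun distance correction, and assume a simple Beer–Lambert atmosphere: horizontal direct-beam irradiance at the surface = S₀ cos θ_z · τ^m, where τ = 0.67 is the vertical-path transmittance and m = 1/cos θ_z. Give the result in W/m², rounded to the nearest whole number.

Hour angle H = 15° × (15.25 − 12) = 48.75°.
cos θ_z = sin(-50.4°) sin(-13.3°) + cos(-50.4°) cos(-13.3°) cos(48.75°) = 0.1773 + 0.4090 = 0.5863.
Air mass m = 1/cos θ_z = 1/0.5863 = 1.706; τ^m = 0.67^1.706 = 0.5050.
Surface direct beam = 1367 × 0.5863 × 0.5050 = 404.74 W/m².

405 W/m²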